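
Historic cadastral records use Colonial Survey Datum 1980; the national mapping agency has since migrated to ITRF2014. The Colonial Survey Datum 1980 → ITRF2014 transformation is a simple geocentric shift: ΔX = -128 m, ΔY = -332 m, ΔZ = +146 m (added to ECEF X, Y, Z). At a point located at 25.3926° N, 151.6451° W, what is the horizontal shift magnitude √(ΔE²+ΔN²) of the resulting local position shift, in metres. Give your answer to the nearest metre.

232 m

At φ = 25.3926°, λ = -151.6451°: sin φ = 0.428818, cos φ = 0.903391, sin λ = -0.474932, cos λ = -0.880023.
ΔE = −sin λ·ΔX + cos λ·ΔY = −(-0.474932)·(-128) + (-0.880023)·(-332) = 231.38 m.
ΔN = −sin φ cos λ·ΔX − sin φ sin λ·ΔY + cos φ·ΔZ = −(0.428818)(-0.880023)(-128) − (0.428818)(-0.474932)(-332) + (0.903391)(146) = 15.98 m.
Horizontal magnitude = √(ΔE² + ΔN²) = √(231.38² + 15.98²) = 231.93 m.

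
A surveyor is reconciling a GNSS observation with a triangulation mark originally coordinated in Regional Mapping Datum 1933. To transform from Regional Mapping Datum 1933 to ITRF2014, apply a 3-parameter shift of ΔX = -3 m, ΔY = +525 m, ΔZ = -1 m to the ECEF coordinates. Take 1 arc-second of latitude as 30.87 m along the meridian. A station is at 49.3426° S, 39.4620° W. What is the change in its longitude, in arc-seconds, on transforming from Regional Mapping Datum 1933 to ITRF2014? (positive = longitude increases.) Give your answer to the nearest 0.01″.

Δλ = 20.06″

sin φ = -0.758619, cos φ = 0.651535, sin λ = -0.635566, cos λ = 0.772046.
East component: ΔE = −sin λ·ΔX + cos λ·ΔY = −(-0.635566)(-3) + (0.772046)(525) = 403.42 m.
1° of latitude spans 3600 × 30.87 = 111132 m; at latitude φ, 1° of longitude spans that × cos φ = 72406.3 m, so Δλ = 403.42 / 72406.3 × 3600 = 20.058″.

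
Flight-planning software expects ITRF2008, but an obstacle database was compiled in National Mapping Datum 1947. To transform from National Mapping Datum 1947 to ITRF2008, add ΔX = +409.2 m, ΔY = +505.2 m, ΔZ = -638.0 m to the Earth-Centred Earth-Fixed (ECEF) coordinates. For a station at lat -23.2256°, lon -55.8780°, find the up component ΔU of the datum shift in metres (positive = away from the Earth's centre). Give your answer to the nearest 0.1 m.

ΔU = 78.2 m

At φ = -23.2256°, λ = -55.8780°: sin φ = -0.394353, cos φ = 0.918959, sin λ = -0.827845, cos λ = 0.560957.
ΔU = cos φ cos λ·ΔX + cos φ sin λ·ΔY + sin φ·ΔZ = (0.918959)(0.560957)(409.2) + (0.918959)(-0.827845)(505.2) + (-0.394353)(-638.0) = 78.20 m.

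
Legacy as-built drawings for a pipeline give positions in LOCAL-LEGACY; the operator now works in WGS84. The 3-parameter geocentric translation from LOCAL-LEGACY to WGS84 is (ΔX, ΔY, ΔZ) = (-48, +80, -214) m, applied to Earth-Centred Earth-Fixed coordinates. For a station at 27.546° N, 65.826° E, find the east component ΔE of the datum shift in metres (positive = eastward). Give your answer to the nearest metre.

At φ = 27.546°, λ = 65.826°: sin φ = 0.462461, cos φ = 0.886640, sin λ = 0.912306, cos λ = 0.409509.
ΔE = −sin λ·ΔX + cos λ·ΔY = −(0.912306)·(-48) + (0.409509)·(80) = 76.55 m.

ΔE = 77 m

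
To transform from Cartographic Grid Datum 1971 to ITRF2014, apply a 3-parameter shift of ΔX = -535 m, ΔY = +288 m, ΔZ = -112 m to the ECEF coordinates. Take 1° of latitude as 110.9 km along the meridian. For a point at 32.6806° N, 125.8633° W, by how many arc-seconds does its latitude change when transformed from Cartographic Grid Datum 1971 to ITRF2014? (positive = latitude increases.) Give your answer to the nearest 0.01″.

Δφ = -4.46″

sin φ = 0.539955, cos φ = 0.841694, sin λ = -0.810417, cos λ = -0.585853.
North component: ΔN = −sin φ cos λ·ΔX − sin φ sin λ·ΔY + cos φ·ΔZ = −(0.539955)(-0.585853)(-535) − (0.539955)(-0.810417)(288) + (0.841694)(-112) = -137.48 m.
1° of latitude spans 110900 m, so Δφ = -137.48 / 110900 × 3600 = -4.463″.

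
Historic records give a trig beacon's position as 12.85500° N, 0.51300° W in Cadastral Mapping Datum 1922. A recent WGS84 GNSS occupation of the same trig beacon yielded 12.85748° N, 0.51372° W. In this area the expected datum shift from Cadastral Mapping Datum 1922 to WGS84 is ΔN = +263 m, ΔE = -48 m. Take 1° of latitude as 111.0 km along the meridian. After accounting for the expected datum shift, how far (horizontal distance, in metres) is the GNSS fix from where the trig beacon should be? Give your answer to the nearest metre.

Observed coordinate differences: Δφ = +0.00248°, Δλ = -0.00072°.
Converting to metres (1° lat = 111000 m, cos φ = 0.974936): observed ΔN = 275.3 m, observed ΔE = -77.9 m.
Subtracting the expected shift leaves a residual of 275.3 − (263) = 12.3 m north and -77.9 − (-48) = -29.9 m east.
Residual distance = √(12.3² + (-29.9)²) = 32.3 m.

32 m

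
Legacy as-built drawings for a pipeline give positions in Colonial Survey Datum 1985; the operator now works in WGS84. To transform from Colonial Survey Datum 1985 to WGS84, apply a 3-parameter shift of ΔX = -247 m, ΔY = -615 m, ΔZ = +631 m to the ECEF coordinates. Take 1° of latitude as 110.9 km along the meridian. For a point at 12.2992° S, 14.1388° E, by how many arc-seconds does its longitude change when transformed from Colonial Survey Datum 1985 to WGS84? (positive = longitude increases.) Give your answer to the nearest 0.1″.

Δλ = -17.8″

sin φ = -0.213017, cos φ = 0.977049, sin λ = 0.244272, cos λ = 0.969707.
East component: ΔE = −sin λ·ΔX + cos λ·ΔY = −(0.244272)(-247) + (0.969707)(-615) = -536.03 m.
1° of latitude spans 110900 m; at latitude φ, 1° of longitude spans that × cos φ = 108354.7 m, so Δλ = -536.03 / 108354.7 × 3600 = -17.809″.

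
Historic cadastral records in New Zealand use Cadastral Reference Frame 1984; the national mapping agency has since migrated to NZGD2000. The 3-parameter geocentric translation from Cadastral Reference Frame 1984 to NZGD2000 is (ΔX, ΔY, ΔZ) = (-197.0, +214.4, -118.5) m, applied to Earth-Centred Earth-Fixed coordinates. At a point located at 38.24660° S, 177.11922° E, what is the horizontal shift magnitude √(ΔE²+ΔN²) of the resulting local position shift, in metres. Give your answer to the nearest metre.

The local east axis at (φ, λ) is (−sin λ, cos λ, 0), so ΔE = −sin(177.11922°)·(-197.0) + cos(177.11922°)·214.4 = -204.23 m.
The local north axis is (−sin φ cos λ, −sin φ sin λ, cos φ), giving ΔN = 121.798 + 6.670 − 93.064 = 35.40 m.
Horizontal magnitude = √(ΔE² + ΔN²) = √((-204.23)² + 35.40²) = 207.27 m.

207 m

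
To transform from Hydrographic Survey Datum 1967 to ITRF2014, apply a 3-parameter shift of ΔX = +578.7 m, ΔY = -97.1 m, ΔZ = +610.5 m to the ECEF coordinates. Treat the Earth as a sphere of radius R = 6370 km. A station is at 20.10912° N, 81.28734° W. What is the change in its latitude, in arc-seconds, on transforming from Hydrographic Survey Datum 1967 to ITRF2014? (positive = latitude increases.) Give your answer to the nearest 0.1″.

Δφ = 16.5″

sin φ = 0.343809, cos φ = 0.939040, sin λ = -0.988460, cos λ = 0.151479.
North component: ΔN = −sin φ cos λ·ΔX − sin φ sin λ·ΔY + cos φ·ΔZ = −(0.343809)(0.151479)(578.7) − (0.343809)(-0.988460)(-97.1) + (0.939040)(610.5) = 510.15 m.
1° of latitude spans πR/180 = 111177 m, so Δφ = 510.15 / 111177 × 3600 = 16.519″.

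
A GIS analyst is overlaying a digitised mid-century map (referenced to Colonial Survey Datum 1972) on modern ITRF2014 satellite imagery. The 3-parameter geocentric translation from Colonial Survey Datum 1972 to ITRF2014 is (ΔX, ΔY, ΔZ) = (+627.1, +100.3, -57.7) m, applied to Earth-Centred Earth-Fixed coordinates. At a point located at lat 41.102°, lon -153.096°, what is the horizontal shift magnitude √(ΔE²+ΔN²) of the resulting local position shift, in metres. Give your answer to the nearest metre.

404 m

The local east axis at (φ, λ) is (−sin λ, cos λ, 0), so ΔE = −sin(-153.096°)·627.1 + cos(-153.096°)·100.3 = 194.32 m.
The local north axis is (−sin φ cos λ, −sin φ sin λ, cos φ), giving ΔN = 367.636 + 29.836 − 43.479 = 353.99 m.
Horizontal magnitude = √(ΔE² + ΔN²) = √(194.32² + 353.99²) = 403.82 m.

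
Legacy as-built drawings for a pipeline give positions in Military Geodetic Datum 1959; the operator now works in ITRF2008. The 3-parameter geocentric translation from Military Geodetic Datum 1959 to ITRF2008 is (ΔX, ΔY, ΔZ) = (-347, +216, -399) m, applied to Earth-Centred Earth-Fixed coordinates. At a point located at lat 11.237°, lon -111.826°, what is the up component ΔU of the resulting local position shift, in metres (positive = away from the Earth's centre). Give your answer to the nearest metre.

The local up (radial) axis is (cos φ cos λ, cos φ sin λ, sin φ), giving ΔU = 126.538 − 196.673 − 77.752 = -147.89 m.

ΔU = -148 m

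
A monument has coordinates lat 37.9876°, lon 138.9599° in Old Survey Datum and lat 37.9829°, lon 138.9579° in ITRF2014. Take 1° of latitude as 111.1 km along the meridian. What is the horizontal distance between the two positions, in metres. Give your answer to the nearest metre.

551 m

Δφ = 37.9829° − 37.9876° = -0.0047°; Δλ = 138.9579° − 138.9599° = -0.0020°.
ΔN = Δφ × 111100 = -522.2 m; ΔE = Δλ × 111100 × cos(37.9876°) = -0.0020 × 111100 × 0.788144 = -175.1 m.
Distance = √(ΔE² + ΔN²) = √((-175.1)² + (-522.2)²) = 550.8 m.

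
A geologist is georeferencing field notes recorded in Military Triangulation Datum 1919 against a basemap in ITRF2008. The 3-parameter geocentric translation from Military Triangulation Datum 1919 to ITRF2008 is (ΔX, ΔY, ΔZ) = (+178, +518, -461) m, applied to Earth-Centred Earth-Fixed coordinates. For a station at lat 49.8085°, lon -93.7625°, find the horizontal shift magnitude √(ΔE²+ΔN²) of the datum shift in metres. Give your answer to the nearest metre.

At φ = 49.8085°, λ = -93.7625°: sin φ = 0.763892, cos φ = 0.645344, sin λ = -0.997845, cos λ = -0.065621.
ΔE = −sin λ·ΔX + cos λ·ΔY = −(-0.997845)·(178) + (-0.065621)·(518) = 143.62 m.
ΔN = −sin φ cos λ·ΔX − sin φ sin λ·ΔY + cos φ·ΔZ = −(0.763892)(-0.065621)(178) − (0.763892)(-0.997845)(518) + (0.645344)(-461) = 106.26 m.
Horizontal magnitude = √(ΔE² + ΔN²) = √(143.62² + 106.26²) = 178.66 m.

179 m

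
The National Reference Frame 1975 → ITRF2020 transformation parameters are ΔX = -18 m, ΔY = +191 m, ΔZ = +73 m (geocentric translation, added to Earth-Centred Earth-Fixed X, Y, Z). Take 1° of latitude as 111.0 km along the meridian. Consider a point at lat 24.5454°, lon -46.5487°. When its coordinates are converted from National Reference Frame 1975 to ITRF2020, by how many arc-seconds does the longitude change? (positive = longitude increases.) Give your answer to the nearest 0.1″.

Δλ = 4.2″

sin φ = 0.415414, cos φ = 0.909632, sin λ = -0.725959, cos λ = 0.687738.
East component: ΔE = −sin λ·ΔX + cos λ·ΔY = −(-0.725959)(-18) + (0.687738)(191) = 118.29 m.
1° of latitude spans 111000 m; at latitude φ, 1° of longitude spans that × cos φ = 100969.2 m, so Δλ = 118.29 / 100969.2 × 3600 = 4.218″.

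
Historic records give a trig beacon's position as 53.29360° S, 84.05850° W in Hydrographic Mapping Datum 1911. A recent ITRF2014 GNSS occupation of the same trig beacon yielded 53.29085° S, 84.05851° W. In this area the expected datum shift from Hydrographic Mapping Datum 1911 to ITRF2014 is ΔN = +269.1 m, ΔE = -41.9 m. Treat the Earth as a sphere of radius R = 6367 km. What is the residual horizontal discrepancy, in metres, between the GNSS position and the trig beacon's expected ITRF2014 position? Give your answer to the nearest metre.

Observed coordinate differences: Δφ = +0.00275°, Δλ = -0.00001°.
Converting to metres (1° lat = 111125 m, cos φ = 0.597715): observed ΔN = 305.6 m, observed ΔE = -0.7 m.
Subtracting the expected shift leaves a residual of 305.6 − (269.1) = 36.5 m north and -0.7 − (-41.9) = 41.2 m east.
Residual distance = √(36.5² + 41.2²) = 55.1 m.

55 m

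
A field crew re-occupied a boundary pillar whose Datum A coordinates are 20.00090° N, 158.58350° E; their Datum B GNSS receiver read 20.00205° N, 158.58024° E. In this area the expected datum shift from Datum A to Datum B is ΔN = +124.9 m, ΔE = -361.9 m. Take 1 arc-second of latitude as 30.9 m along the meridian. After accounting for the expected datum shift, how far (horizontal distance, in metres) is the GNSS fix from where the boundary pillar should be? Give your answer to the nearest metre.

Observed coordinate differences: Δφ = +0.00115°, Δλ = -0.00326°.
Converting to metres (1° lat = 111240 m, cos φ = 0.939687): observed ΔN = 127.9 m, observed ΔE = -340.8 m.
Subtracting the expected shift leaves a residual of 127.9 − (124.9) = 3.0 m north and -340.8 − (-361.9) = 21.1 m east.
Residual distance = √(3.0² + 21.1²) = 21.3 m.

21 m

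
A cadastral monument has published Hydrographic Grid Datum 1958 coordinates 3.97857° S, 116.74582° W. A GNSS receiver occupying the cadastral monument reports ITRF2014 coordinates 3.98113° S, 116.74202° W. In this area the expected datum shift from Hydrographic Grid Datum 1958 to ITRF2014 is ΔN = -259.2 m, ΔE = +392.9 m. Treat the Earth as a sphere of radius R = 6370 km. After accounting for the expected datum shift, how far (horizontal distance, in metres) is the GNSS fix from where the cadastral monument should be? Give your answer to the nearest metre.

38 m

Observed coordinate differences: Δφ = -0.00256°, Δλ = +0.00380°.
Converting to metres (1° lat = 111177 m, cos φ = 0.997590): observed ΔN = -284.6 m, observed ΔE = 421.5 m.
Subtracting the expected shift leaves a residual of -284.6 − (-259.2) = -25.4 m north and 421.5 − (392.9) = 28.6 m east.
Residual distance = √((-25.4)² + 28.6²) = 38.2 m.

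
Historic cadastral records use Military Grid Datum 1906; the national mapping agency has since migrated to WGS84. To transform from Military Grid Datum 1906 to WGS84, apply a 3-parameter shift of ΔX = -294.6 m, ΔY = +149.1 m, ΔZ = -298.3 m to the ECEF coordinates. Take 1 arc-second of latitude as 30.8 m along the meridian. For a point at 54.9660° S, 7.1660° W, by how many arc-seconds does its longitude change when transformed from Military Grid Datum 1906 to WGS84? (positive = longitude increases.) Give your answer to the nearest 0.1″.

Δλ = 6.3″

sin φ = -0.818812, cos φ = 0.574062, sin λ = -0.124744, cos λ = 0.992189.
East component: ΔE = −sin λ·ΔX + cos λ·ΔY = −(-0.124744)(-294.6) + (0.992189)(149.1) = 111.19 m.
1° of latitude spans 3600 × 30.80 = 110880 m; at latitude φ, 1° of longitude spans that × cos φ = 63652.0 m, so Δλ = 111.19 / 63652.0 × 3600 = 6.288″.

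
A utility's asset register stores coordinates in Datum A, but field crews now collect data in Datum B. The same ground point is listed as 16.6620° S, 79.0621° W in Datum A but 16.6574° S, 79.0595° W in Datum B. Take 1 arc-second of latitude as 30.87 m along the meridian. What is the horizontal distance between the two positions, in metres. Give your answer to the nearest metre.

581 m

Δφ = -16.6574° − -16.6620° = +0.0046°; Δλ = -79.0595° − -79.0621° = +0.0026°.
1° of latitude = 3600 × 30.87 = 111132 m.
ΔN = Δφ × 111132 = 511.2 m; ΔE = Δλ × 111132 × cos(-16.6620°) = +0.0026 × 111132 × 0.958013 = 276.8 m.
Distance = √(ΔE² + ΔN²) = √(276.8² + 511.2²) = 581.3 m.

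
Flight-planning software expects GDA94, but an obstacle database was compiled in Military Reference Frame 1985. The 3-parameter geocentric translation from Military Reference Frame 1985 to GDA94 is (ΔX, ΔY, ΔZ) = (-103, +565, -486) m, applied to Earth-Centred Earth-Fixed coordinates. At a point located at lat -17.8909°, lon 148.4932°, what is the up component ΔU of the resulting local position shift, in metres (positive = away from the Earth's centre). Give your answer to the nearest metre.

At φ = -17.8909°, λ = 148.4932°: sin φ = -0.307205, cos φ = 0.951643, sin λ = 0.522600, cos λ = -0.852578.
ΔU = cos φ cos λ·ΔX + cos φ sin λ·ΔY + sin φ·ΔZ = (0.951643)(-0.852578)(-103) + (0.951643)(0.522600)(565) + (-0.307205)(-486) = 513.86 m.

ΔU = 514 m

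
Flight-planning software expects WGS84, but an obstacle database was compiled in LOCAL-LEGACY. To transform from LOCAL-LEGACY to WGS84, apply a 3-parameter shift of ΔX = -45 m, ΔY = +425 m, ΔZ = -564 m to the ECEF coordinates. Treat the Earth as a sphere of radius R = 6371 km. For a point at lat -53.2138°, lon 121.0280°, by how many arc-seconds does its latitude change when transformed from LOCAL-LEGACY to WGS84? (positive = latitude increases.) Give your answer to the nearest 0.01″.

Δφ = -0.89″

sin φ = -0.800876, cos φ = 0.598831, sin λ = 0.856916, cos λ = -0.515457.
North component: ΔN = −sin φ cos λ·ΔX − sin φ sin λ·ΔY + cos φ·ΔZ = −(-0.800876)(-0.515457)(-45) − (-0.800876)(0.856916)(425) + (0.598831)(-564) = -27.49 m.
1° of latitude spans πR/180 = 111195 m, so Δφ = -27.49 / 111195 × 3600 = -0.890″.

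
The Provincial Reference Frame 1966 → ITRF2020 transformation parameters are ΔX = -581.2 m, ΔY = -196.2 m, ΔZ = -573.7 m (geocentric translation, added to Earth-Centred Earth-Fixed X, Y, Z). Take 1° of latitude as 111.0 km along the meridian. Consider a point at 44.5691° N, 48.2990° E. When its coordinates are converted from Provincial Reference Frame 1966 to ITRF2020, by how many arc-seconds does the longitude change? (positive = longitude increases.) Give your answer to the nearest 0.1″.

Δλ = 13.8″

sin φ = 0.701769, cos φ = 0.712405, sin λ = 0.746627, cos λ = 0.665243.
East component: ΔE = −sin λ·ΔX + cos λ·ΔY = −(0.746627)(-581.2) + (0.665243)(-196.2) = 303.42 m.
1° of latitude spans 111000 m; at latitude φ, 1° of longitude spans that × cos φ = 79076.9 m, so Δλ = 303.42 / 79076.9 × 3600 = 13.813″.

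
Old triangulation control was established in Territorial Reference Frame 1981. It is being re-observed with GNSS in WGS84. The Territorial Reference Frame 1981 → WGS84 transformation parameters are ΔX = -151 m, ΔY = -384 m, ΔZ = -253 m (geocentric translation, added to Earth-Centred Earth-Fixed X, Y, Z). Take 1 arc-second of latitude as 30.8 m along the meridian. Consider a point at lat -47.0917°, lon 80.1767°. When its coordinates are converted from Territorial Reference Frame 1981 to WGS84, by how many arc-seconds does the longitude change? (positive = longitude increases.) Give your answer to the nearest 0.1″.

sin φ = -0.732444, cos φ = 0.680827, sin λ = 0.985339, cos λ = 0.170610.
East component: ΔE = −sin λ·ΔX + cos λ·ΔY = −(0.985339)(-151) + (0.170610)(-384) = 83.27 m.
1° of latitude spans 3600 × 30.80 = 110880 m; at latitude φ, 1° of longitude spans that × cos φ = 75490.1 m, so Δλ = 83.27 / 75490.1 × 3600 = 3.971″.

Δλ = 4.0″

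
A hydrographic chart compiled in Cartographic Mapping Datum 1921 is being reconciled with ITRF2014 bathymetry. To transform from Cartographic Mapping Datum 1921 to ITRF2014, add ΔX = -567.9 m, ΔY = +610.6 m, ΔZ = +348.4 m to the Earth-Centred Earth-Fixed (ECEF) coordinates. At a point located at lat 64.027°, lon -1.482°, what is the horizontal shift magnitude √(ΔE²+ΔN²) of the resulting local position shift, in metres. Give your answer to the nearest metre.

At φ = 64.027°, λ = -1.482°: sin φ = 0.899001, cos φ = 0.437948, sin λ = -0.025863, cos λ = 0.999665.
ΔE = −sin λ·ΔX + cos λ·ΔY = −(-0.025863)·(-567.9) + (0.999665)·(610.6) = 595.71 m.
ΔN = −sin φ cos λ·ΔX − sin φ sin λ·ΔY + cos φ·ΔZ = −(0.899001)(0.999665)(-567.9) − (0.899001)(-0.025863)(610.6) + (0.437948)(348.4) = 677.15 m.
Horizontal magnitude = √(ΔE² + ΔN²) = √(595.71² + 677.15²) = 901.89 m.

902 m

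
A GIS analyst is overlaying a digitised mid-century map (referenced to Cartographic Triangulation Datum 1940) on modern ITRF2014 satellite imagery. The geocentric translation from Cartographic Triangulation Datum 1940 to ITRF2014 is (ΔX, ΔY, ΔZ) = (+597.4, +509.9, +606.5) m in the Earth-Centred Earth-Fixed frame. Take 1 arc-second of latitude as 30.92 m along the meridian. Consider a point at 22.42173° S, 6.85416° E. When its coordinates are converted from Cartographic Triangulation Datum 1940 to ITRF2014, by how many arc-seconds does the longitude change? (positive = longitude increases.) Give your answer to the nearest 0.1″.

sin φ = -0.381421, cos φ = 0.924401, sin λ = 0.119343, cos λ = 0.992853.
East component: ΔE = −sin λ·ΔX + cos λ·ΔY = −(0.119343)(597.4) + (0.992853)(509.9) = 434.96 m.
1° of latitude spans 3600 × 30.92 = 111312 m; at latitude φ, 1° of longitude spans that × cos φ = 102897.0 m, so Δλ = 434.96 / 102897.0 × 3600 = 15.218″.

Δλ = 15.2″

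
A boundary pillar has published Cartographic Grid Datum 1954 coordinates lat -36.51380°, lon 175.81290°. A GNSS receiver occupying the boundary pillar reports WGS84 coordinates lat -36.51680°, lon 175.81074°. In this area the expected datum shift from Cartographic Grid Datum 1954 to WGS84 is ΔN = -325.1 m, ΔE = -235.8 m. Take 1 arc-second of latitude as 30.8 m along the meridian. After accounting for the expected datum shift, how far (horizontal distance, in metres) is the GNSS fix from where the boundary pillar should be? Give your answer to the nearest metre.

Observed coordinate differences: Δφ = -0.00300°, Δλ = -0.00216°.
Converting to metres (1° lat = 110880 m, cos φ = 0.803714): observed ΔN = -332.6 m, observed ΔE = -192.5 m.
Subtracting the expected shift leaves a residual of -332.6 − (-325.1) = -7.5 m north and -192.5 − (-235.8) = 43.3 m east.
Residual distance = √((-7.5)² + 43.3²) = 44.0 m.

44 m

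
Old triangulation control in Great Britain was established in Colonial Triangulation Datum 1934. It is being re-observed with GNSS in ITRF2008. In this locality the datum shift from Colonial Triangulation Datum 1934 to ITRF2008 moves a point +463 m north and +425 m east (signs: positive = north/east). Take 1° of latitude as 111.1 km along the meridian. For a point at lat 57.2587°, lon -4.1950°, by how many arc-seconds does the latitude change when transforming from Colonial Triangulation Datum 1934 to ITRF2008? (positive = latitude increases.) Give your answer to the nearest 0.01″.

Δφ = 15.00″

1° of latitude = 111.1 km, so Δφ = 463.0 / 111100 = 0.0041674° = 15.003″.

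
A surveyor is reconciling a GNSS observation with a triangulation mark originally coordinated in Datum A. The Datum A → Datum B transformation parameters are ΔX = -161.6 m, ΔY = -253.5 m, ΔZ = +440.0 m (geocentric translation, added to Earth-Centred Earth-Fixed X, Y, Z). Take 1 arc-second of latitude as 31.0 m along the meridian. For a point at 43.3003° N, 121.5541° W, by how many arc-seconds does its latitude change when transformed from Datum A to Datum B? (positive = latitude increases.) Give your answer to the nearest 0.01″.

Δφ = 3.68″

sin φ = 0.685822, cos φ = 0.727769, sin λ = -0.852146, cos λ = -0.523303.
North component: ΔN = −sin φ cos λ·ΔX − sin φ sin λ·ΔY + cos φ·ΔZ = −(0.685822)(-0.523303)(-161.6) − (0.685822)(-0.852146)(-253.5) + (0.727769)(440.0) = 114.07 m.
1° of latitude spans 3600 × 31.00 = 111600 m, so Δφ = 114.07 / 111600 × 3600 = 3.680″.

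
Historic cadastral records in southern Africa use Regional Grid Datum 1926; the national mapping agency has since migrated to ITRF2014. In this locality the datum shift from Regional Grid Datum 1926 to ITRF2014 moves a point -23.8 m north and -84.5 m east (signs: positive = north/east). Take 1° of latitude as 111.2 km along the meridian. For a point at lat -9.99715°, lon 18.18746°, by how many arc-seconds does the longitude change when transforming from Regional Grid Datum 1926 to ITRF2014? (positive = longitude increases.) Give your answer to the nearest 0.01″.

Δλ = -2.78″

At latitude -9.99715°, cos φ = 0.984816.
1° of longitude at this latitude = 111.2 × cos φ = 109.51 km, so Δλ = -84.5 / 109511.6 = -0.0007716° = -2.778″.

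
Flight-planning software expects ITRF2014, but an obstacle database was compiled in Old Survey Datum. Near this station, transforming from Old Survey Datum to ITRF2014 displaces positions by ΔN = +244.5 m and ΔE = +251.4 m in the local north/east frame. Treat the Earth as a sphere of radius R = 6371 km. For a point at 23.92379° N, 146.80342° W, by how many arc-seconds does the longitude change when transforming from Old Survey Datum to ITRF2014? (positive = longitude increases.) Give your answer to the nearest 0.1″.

At latitude 23.92379°, cos φ = 0.914086.
One radian of longitude at latitude φ spans R cos φ, so Δλ = ΔE / (R cos φ) = 251.4 / (6371000 × 0.914086) = 4.3169e-05 rad = 8.904″.

Δλ = 8.9″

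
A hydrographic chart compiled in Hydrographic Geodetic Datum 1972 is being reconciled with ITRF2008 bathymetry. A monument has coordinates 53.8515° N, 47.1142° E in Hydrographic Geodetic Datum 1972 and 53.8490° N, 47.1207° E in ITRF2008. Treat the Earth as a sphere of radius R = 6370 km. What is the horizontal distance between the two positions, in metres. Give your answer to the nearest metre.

509 m

Δφ = 53.8490° − 53.8515° = -0.0025°; Δλ = 47.1207° − 47.1142° = +0.0065°.
1° along a meridian = πR/180 = 111177 m.
ΔN = Δφ × 111177 = -277.9 m; ΔE = Δλ × 111177 × cos(53.8515°) = +0.0065 × 111177 × 0.589880 = 426.3 m.
Distance = √(ΔE² + ΔN²) = √(426.3² + (-277.9)²) = 508.9 m.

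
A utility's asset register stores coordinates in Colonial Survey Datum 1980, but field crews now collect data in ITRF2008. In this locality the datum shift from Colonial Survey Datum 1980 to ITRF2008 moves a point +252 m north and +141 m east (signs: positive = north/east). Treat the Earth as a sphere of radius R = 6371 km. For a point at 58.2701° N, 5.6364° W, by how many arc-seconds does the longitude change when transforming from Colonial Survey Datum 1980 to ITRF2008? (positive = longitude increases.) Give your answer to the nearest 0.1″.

Δλ = 8.7″

At latitude 58.2701°, cos φ = 0.525916.
One radian of longitude at latitude φ spans R cos φ, so Δλ = ΔE / (R cos φ) = 141.0 / (6371000 × 0.525916) = 4.2082e-05 rad = 8.680″.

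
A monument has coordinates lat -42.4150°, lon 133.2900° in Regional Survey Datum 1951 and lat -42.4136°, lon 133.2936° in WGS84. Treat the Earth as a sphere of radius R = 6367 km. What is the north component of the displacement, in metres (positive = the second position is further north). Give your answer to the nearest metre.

ΔN = 156 m

Δφ = -42.4136° − -42.4150° = +0.0014°; Δλ = 133.2936° − 133.2900° = +0.0036°.
1° along a meridian = πR/180 = 111125 m.
ΔN = Δφ × 111125 = 155.6 m; ΔE = Δλ × 111125 × cos(-42.4150°) = +0.0036 × 111125 × 0.738279 = 295.3 m.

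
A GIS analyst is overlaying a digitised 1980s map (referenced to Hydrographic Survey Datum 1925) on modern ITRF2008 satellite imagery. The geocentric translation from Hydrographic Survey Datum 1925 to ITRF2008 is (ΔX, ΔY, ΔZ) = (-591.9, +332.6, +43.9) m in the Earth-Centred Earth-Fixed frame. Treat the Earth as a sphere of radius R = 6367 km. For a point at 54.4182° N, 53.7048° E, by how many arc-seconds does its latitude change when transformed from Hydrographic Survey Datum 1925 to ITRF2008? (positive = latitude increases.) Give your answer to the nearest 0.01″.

sin φ = 0.813286, cos φ = 0.581865, sin λ = 0.805978, cos λ = 0.591946.
North component: ΔN = −sin φ cos λ·ΔX − sin φ sin λ·ΔY + cos φ·ΔZ = −(0.813286)(0.591946)(-591.9) − (0.813286)(0.805978)(332.6) + (0.581865)(43.9) = 92.48 m.
1° of latitude spans πR/180 = 111125 m, so Δφ = 92.48 / 111125 × 3600 = 2.996″.

Δφ = 3.00″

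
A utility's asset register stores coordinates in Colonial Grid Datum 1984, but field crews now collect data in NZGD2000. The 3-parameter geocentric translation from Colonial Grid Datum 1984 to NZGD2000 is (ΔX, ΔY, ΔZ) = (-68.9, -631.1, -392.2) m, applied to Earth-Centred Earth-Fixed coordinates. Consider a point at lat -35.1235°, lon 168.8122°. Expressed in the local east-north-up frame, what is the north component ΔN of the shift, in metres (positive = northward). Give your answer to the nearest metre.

The local north axis is (−sin φ cos λ, −sin φ sin λ, cos φ), giving ΔN = 38.888 − 70.450 − 320.786 = -352.35 m.

ΔN = -352 m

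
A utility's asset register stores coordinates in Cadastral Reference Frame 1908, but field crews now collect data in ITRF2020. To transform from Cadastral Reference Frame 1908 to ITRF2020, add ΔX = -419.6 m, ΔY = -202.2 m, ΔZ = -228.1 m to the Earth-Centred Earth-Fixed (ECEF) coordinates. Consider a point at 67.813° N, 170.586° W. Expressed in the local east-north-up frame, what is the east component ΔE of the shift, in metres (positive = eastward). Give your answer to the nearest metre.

The local east axis at (φ, λ) is (−sin λ, cos λ, 0), so ΔE = −sin(-170.586°)·(-419.6) + cos(-170.586°)·(-202.2) = 130.84 m.

ΔE = 131 m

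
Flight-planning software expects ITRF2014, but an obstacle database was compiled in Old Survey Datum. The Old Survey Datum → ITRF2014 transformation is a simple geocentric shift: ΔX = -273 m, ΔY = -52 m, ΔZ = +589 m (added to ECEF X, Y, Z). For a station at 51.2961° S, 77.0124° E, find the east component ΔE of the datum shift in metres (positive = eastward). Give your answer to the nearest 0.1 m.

ΔE = 254.3 m

At φ = -51.2961°, λ = 77.0124°: sin φ = -0.780388, cos φ = 0.625296, sin λ = 0.974419, cos λ = 0.224740.
ΔE = −sin λ·ΔX + cos λ·ΔY = −(0.974419)·(-273) + (0.224740)·(-52) = 254.33 m.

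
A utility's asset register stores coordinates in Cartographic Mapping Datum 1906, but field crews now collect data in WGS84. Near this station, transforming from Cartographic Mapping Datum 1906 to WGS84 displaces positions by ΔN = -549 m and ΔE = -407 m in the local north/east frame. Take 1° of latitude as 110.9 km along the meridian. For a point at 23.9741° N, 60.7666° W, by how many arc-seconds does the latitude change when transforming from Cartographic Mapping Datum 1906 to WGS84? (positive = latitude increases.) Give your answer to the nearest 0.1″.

Δφ = -17.8″

1° of latitude = 110.9 km, so Δφ = -549.0 / 110900 = -0.0049504° = -17.821″.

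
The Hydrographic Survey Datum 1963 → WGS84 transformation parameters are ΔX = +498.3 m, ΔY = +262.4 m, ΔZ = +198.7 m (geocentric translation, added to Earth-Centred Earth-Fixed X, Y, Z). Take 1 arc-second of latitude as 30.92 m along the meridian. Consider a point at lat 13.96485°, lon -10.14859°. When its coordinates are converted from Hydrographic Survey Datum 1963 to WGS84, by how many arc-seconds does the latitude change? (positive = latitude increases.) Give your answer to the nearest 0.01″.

Δφ = 2.77″

sin φ = 0.241327, cos φ = 0.970444, sin λ = -0.176202, cos λ = 0.984354.
North component: ΔN = −sin φ cos λ·ΔX − sin φ sin λ·ΔY + cos φ·ΔZ = −(0.241327)(0.984354)(498.3) − (0.241327)(-0.176202)(262.4) + (0.970444)(198.7) = 85.61 m.
1° of latitude spans 3600 × 30.92 = 111312 m, so Δφ = 85.61 / 111312 × 3600 = 2.769″.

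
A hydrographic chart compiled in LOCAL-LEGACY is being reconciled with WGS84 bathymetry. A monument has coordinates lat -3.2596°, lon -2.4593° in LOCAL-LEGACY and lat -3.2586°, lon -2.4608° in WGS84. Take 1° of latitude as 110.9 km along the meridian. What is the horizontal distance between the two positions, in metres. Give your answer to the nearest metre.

200 m

Δφ = -3.2586° − -3.2596° = +0.0010°; Δλ = -2.4608° − -2.4593° = -0.0015°.
ΔN = Δφ × 110900 = 110.9 m; ΔE = Δλ × 110900 × cos(-3.2596°) = -0.0015 × 110900 × 0.998382 = -166.1 m.
Distance = √(ΔE² + ΔN²) = √((-166.1)² + 110.9²) = 199.7 m.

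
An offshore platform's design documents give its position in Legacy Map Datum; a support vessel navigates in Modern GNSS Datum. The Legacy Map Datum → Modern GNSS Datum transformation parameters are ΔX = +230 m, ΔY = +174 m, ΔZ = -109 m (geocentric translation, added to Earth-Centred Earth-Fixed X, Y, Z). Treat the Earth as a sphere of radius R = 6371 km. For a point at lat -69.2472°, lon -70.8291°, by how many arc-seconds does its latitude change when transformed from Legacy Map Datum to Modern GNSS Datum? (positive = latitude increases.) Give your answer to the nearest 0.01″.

Δφ = -3.94″

sin φ = -0.935118, cos φ = 0.354337, sin λ = -0.944543, cos λ = 0.328387.
North component: ΔN = −sin φ cos λ·ΔX − sin φ sin λ·ΔY + cos φ·ΔZ = −(-0.935118)(0.328387)(230) − (-0.935118)(-0.944543)(174) + (0.354337)(-109) = -121.68 m.
1° of latitude spans πR/180 = 111195 m, so Δφ = -121.68 / 111195 × 3600 = -3.940″.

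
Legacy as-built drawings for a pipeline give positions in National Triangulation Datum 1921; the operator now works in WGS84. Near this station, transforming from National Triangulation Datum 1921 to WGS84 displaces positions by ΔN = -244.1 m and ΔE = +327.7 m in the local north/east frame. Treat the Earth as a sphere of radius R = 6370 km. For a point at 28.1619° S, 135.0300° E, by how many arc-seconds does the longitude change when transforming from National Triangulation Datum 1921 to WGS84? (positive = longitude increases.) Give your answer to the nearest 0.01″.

Δλ = 12.04″

At latitude -28.1619°, cos φ = 0.881617.
One radian of longitude at latitude φ spans R cos φ, so Δλ = ΔE / (R cos φ) = 327.7 / (6370000 × 0.881617) = 5.8352e-05 rad = 12.036″.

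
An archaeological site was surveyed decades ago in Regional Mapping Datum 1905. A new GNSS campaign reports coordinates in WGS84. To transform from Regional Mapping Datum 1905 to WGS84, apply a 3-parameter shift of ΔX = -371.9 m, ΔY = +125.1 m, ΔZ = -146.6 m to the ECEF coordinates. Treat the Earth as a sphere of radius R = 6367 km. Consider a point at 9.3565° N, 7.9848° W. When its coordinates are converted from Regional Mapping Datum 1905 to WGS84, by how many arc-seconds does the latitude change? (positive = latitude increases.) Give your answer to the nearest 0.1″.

sin φ = 0.162577, cos φ = 0.986696, sin λ = -0.138910, cos λ = 0.990305.
North component: ΔN = −sin φ cos λ·ΔX − sin φ sin λ·ΔY + cos φ·ΔZ = −(0.162577)(0.990305)(-371.9) − (0.162577)(-0.138910)(125.1) + (0.986696)(-146.6) = -81.95 m.
1° of latitude spans πR/180 = 111125 m, so Δφ = -81.95 / 111125 × 3600 = -2.655″.

Δφ = -2.7″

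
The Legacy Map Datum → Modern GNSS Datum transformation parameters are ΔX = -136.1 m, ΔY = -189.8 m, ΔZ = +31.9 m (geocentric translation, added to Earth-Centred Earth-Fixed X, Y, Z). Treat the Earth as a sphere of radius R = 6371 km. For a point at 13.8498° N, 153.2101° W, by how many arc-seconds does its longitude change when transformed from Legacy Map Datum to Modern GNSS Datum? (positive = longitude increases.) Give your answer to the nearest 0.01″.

Δλ = 3.60″

sin φ = 0.239377, cos φ = 0.970927, sin λ = -0.450720, cos λ = -0.892665.
East component: ΔE = −sin λ·ΔX + cos λ·ΔY = −(-0.450720)(-136.1) + (-0.892665)(-189.8) = 108.08 m.
1° of latitude spans πR/180 = 111195 m; at latitude φ, 1° of longitude spans that × cos φ = 107962.1 m, so Δλ = 108.08 / 107962.1 × 3600 = 3.604″.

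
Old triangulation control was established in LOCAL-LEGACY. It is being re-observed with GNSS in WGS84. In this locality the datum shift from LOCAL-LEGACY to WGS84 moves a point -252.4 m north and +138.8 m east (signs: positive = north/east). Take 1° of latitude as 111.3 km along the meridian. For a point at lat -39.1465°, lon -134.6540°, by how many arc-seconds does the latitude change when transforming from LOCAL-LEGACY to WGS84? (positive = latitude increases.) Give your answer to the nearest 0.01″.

1° of latitude = 111.3 km, so Δφ = -252.4 / 111300 = -0.0022677° = -8.164″.

Δφ = -8.16″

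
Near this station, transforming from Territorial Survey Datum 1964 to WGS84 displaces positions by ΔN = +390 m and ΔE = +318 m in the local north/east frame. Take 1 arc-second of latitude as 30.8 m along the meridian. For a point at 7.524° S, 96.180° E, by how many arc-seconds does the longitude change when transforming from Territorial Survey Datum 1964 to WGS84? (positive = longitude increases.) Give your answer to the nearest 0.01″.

At latitude -7.524°, cos φ = 0.991390.
1″ of longitude at this latitude = 30.80 × cos φ = 30.5348 m, so Δλ = 318.0 / 30.5348 = 10.414″.

Δλ = 10.41″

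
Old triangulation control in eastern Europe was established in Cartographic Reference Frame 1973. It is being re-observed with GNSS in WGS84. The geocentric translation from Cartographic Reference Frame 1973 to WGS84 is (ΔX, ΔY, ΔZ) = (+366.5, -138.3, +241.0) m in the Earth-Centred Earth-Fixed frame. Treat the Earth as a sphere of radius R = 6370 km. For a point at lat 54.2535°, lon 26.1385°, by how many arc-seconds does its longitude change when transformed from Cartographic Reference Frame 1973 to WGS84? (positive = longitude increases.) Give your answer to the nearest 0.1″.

sin φ = 0.811610, cos φ = 0.584200, sin λ = 0.440543, cos λ = 0.897732.
East component: ΔE = −sin λ·ΔX + cos λ·ΔY = −(0.440543)(366.5) + (0.897732)(-138.3) = -285.62 m.
1° of latitude spans πR/180 = 111177 m; at latitude φ, 1° of longitude spans that × cos φ = 64949.9 m, so Δλ = -285.62 / 64949.9 × 3600 = -15.831″.

Δλ = -15.8″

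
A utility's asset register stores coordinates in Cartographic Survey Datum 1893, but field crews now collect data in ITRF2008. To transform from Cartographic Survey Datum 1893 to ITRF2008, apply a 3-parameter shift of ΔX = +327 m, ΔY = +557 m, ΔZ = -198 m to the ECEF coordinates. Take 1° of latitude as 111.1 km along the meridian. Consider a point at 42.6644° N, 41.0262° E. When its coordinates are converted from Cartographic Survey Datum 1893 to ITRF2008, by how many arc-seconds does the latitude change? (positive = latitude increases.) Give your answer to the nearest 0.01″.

Δφ = -18.16″

sin φ = 0.677703, cos φ = 0.735336, sin λ = 0.656404, cos λ = 0.754410.
North component: ΔN = −sin φ cos λ·ΔX − sin φ sin λ·ΔY + cos φ·ΔZ = −(0.677703)(0.754410)(327) − (0.677703)(0.656404)(557) + (0.735336)(-198) = -560.56 m.
1° of latitude spans 111100 m, so Δφ = -560.56 / 111100 × 3600 = -18.164″.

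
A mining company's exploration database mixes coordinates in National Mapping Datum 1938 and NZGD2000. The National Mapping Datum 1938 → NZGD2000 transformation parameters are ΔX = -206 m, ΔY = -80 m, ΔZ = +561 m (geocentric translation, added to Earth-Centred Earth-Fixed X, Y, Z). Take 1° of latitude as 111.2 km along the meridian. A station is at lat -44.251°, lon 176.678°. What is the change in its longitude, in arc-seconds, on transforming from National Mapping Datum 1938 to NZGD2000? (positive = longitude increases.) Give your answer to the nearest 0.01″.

Δλ = 4.15″

sin φ = -0.697803, cos φ = 0.716290, sin λ = 0.057947, cos λ = -0.998320.
East component: ΔE = −sin λ·ΔX + cos λ·ΔY = −(0.057947)(-206) + (-0.998320)(-80) = 91.80 m.
1° of latitude spans 111200 m; at latitude φ, 1° of longitude spans that × cos φ = 79651.4 m, so Δλ = 91.80 / 79651.4 × 3600 = 4.149″.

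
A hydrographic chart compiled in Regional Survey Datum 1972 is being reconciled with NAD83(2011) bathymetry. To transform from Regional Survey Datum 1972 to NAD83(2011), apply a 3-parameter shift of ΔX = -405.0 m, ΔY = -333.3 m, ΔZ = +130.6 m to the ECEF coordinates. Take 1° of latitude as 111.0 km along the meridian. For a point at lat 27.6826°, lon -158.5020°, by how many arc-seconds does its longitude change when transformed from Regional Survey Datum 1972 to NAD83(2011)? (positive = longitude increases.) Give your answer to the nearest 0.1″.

Δλ = 5.9″

sin φ = 0.464573, cos φ = 0.885535, sin λ = -0.366469, cos λ = -0.930430.
East component: ΔE = −sin λ·ΔX + cos λ·ΔY = −(-0.366469)(-405.0) + (-0.930430)(-333.3) = 161.69 m.
1° of latitude spans 111000 m; at latitude φ, 1° of longitude spans that × cos φ = 98294.4 m, so Δλ = 161.69 / 98294.4 × 3600 = 5.922″.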